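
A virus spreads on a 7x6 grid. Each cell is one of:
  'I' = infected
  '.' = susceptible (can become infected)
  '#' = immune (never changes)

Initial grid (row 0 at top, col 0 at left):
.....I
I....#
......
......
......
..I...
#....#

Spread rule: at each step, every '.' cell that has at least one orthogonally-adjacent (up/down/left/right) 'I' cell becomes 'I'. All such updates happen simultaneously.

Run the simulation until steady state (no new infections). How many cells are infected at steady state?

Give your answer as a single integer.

Step 0 (initial): 3 infected
Step 1: +8 new -> 11 infected
Step 2: +13 new -> 24 infected
Step 3: +10 new -> 34 infected
Step 4: +4 new -> 38 infected
Step 5: +1 new -> 39 infected
Step 6: +0 new -> 39 infected

Answer: 39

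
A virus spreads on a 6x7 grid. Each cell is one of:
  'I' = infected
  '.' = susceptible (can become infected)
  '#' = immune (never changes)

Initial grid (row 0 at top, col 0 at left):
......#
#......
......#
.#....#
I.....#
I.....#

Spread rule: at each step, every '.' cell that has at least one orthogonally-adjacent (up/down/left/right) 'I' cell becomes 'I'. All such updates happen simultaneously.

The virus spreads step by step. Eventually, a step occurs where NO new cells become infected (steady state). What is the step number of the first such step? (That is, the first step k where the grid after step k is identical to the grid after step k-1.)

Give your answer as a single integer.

Step 0 (initial): 2 infected
Step 1: +3 new -> 5 infected
Step 2: +3 new -> 8 infected
Step 3: +4 new -> 12 infected
Step 4: +5 new -> 17 infected
Step 5: +6 new -> 23 infected
Step 6: +5 new -> 28 infected
Step 7: +3 new -> 31 infected
Step 8: +2 new -> 33 infected
Step 9: +2 new -> 35 infected
Step 10: +0 new -> 35 infected

Answer: 10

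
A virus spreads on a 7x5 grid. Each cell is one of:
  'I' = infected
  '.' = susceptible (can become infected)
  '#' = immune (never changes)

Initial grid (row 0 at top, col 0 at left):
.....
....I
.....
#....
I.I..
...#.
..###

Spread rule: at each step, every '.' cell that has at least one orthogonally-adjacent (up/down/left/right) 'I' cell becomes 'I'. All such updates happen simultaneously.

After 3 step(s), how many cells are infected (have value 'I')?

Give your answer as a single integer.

Answer: 26

Derivation:
Step 0 (initial): 3 infected
Step 1: +8 new -> 11 infected
Step 2: +10 new -> 21 infected
Step 3: +5 new -> 26 infected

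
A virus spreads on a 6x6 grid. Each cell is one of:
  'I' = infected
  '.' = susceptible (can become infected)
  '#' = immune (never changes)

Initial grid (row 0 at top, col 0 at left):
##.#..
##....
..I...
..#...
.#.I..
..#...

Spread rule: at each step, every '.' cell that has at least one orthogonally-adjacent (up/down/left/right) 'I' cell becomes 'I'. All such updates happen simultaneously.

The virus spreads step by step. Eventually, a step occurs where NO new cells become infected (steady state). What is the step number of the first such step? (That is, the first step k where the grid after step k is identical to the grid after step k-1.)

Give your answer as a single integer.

Answer: 7

Derivation:
Step 0 (initial): 2 infected
Step 1: +7 new -> 9 infected
Step 2: +8 new -> 17 infected
Step 3: +5 new -> 22 infected
Step 4: +3 new -> 25 infected
Step 5: +2 new -> 27 infected
Step 6: +1 new -> 28 infected
Step 7: +0 new -> 28 infected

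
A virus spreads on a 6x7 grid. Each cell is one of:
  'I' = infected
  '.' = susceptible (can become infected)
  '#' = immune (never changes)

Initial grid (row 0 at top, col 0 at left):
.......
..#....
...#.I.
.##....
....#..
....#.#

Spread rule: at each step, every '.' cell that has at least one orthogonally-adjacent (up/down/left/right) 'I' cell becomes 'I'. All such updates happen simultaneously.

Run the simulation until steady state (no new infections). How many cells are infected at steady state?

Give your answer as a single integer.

Step 0 (initial): 1 infected
Step 1: +4 new -> 5 infected
Step 2: +6 new -> 11 infected
Step 3: +6 new -> 17 infected
Step 4: +2 new -> 19 infected
Step 5: +3 new -> 22 infected
Step 6: +3 new -> 25 infected
Step 7: +4 new -> 29 infected
Step 8: +4 new -> 33 infected
Step 9: +2 new -> 35 infected
Step 10: +0 new -> 35 infected

Answer: 35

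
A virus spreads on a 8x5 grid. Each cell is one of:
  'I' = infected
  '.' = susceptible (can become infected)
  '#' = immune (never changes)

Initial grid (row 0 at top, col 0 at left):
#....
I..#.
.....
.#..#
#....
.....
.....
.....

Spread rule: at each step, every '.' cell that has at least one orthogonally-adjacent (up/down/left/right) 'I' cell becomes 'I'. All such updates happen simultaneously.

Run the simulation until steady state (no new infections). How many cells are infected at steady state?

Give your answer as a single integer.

Answer: 35

Derivation:
Step 0 (initial): 1 infected
Step 1: +2 new -> 3 infected
Step 2: +4 new -> 7 infected
Step 3: +2 new -> 9 infected
Step 4: +3 new -> 12 infected
Step 5: +4 new -> 16 infected
Step 6: +4 new -> 20 infected
Step 7: +4 new -> 24 infected
Step 8: +5 new -> 29 infected
Step 9: +4 new -> 33 infected
Step 10: +2 new -> 35 infected
Step 11: +0 new -> 35 infected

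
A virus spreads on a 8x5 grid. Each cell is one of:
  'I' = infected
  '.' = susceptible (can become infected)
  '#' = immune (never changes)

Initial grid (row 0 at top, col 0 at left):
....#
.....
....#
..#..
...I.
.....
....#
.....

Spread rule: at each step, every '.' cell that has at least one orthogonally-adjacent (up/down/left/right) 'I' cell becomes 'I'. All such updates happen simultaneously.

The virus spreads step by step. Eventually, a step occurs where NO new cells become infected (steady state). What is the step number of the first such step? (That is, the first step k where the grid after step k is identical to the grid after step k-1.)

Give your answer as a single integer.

Answer: 8

Derivation:
Step 0 (initial): 1 infected
Step 1: +4 new -> 5 infected
Step 2: +6 new -> 11 infected
Step 3: +7 new -> 18 infected
Step 4: +9 new -> 27 infected
Step 5: +5 new -> 32 infected
Step 6: +3 new -> 35 infected
Step 7: +1 new -> 36 infected
Step 8: +0 new -> 36 infected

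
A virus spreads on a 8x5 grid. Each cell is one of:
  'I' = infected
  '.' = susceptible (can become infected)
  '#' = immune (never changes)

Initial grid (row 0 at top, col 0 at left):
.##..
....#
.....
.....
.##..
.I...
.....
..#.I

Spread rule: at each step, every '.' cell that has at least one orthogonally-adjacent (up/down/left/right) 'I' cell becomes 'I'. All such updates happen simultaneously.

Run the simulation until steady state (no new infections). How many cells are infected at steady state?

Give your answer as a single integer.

Step 0 (initial): 2 infected
Step 1: +5 new -> 7 infected
Step 2: +7 new -> 14 infected
Step 3: +4 new -> 18 infected
Step 4: +4 new -> 22 infected
Step 5: +5 new -> 27 infected
Step 6: +4 new -> 31 infected
Step 7: +2 new -> 33 infected
Step 8: +1 new -> 34 infected
Step 9: +0 new -> 34 infected

Answer: 34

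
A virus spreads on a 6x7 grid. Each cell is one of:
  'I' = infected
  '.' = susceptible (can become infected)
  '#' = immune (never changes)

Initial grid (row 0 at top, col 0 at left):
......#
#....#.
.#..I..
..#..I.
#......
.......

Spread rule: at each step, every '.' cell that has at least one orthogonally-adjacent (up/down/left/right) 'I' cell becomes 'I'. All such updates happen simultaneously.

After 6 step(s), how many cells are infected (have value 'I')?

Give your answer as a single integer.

Step 0 (initial): 2 infected
Step 1: +6 new -> 8 infected
Step 2: +8 new -> 16 infected
Step 3: +7 new -> 23 infected
Step 4: +4 new -> 27 infected
Step 5: +3 new -> 30 infected
Step 6: +3 new -> 33 infected

Answer: 33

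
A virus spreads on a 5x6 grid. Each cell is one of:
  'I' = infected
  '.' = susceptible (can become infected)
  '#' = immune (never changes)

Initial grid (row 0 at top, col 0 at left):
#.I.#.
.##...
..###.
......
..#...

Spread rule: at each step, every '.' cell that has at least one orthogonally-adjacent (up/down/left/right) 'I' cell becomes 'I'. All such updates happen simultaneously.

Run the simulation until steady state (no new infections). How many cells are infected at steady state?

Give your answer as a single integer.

Answer: 22

Derivation:
Step 0 (initial): 1 infected
Step 1: +2 new -> 3 infected
Step 2: +1 new -> 4 infected
Step 3: +1 new -> 5 infected
Step 4: +1 new -> 6 infected
Step 5: +2 new -> 8 infected
Step 6: +1 new -> 9 infected
Step 7: +2 new -> 11 infected
Step 8: +2 new -> 13 infected
Step 9: +2 new -> 15 infected
Step 10: +1 new -> 16 infected
Step 11: +3 new -> 19 infected
Step 12: +2 new -> 21 infected
Step 13: +1 new -> 22 infected
Step 14: +0 new -> 22 infected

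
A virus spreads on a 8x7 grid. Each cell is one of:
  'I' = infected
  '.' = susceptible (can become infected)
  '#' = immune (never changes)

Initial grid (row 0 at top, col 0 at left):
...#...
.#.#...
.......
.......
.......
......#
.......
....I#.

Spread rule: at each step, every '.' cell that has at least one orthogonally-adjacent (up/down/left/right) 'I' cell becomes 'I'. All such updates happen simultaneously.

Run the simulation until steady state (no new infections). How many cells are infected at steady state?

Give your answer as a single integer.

Step 0 (initial): 1 infected
Step 1: +2 new -> 3 infected
Step 2: +4 new -> 7 infected
Step 3: +6 new -> 13 infected
Step 4: +7 new -> 20 infected
Step 5: +7 new -> 27 infected
Step 6: +7 new -> 34 infected
Step 7: +6 new -> 40 infected
Step 8: +5 new -> 45 infected
Step 9: +3 new -> 48 infected
Step 10: +2 new -> 50 infected
Step 11: +1 new -> 51 infected
Step 12: +0 new -> 51 infected

Answer: 51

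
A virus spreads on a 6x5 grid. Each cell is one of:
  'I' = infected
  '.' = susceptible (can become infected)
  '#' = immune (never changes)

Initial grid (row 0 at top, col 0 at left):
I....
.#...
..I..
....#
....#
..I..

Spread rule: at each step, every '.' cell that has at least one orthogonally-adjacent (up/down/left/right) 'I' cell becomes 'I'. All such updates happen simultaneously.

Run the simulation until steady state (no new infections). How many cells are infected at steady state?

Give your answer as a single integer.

Step 0 (initial): 3 infected
Step 1: +9 new -> 12 infected
Step 2: +10 new -> 22 infected
Step 3: +4 new -> 26 infected
Step 4: +1 new -> 27 infected
Step 5: +0 new -> 27 infected

Answer: 27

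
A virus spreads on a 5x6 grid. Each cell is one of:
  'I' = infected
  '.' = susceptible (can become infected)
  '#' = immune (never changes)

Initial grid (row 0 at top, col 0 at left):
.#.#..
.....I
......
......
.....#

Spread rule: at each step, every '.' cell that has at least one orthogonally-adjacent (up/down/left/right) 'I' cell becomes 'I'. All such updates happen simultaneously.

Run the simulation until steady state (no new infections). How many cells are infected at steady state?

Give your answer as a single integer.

Step 0 (initial): 1 infected
Step 1: +3 new -> 4 infected
Step 2: +4 new -> 8 infected
Step 3: +3 new -> 11 infected
Step 4: +5 new -> 16 infected
Step 5: +4 new -> 20 infected
Step 6: +4 new -> 24 infected
Step 7: +2 new -> 26 infected
Step 8: +1 new -> 27 infected
Step 9: +0 new -> 27 infected

Answer: 27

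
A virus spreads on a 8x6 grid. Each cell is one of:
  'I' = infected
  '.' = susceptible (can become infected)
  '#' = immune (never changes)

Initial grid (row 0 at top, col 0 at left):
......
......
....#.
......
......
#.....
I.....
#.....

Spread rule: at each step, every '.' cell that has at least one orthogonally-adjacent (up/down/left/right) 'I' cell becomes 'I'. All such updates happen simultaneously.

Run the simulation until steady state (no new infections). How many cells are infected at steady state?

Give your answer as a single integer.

Step 0 (initial): 1 infected
Step 1: +1 new -> 2 infected
Step 2: +3 new -> 5 infected
Step 3: +4 new -> 9 infected
Step 4: +6 new -> 15 infected
Step 5: +7 new -> 22 infected
Step 6: +7 new -> 29 infected
Step 7: +6 new -> 35 infected
Step 8: +4 new -> 39 infected
Step 9: +3 new -> 42 infected
Step 10: +2 new -> 44 infected
Step 11: +1 new -> 45 infected
Step 12: +0 new -> 45 infected

Answer: 45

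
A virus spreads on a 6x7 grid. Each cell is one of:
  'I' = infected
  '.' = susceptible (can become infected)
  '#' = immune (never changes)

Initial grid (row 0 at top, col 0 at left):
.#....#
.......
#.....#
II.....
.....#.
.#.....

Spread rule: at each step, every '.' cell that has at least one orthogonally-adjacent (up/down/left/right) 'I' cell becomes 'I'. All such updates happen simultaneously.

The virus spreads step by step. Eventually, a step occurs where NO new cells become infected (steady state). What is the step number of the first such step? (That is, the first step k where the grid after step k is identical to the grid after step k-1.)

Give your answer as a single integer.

Step 0 (initial): 2 infected
Step 1: +4 new -> 6 infected
Step 2: +5 new -> 11 infected
Step 3: +6 new -> 17 infected
Step 4: +7 new -> 24 infected
Step 5: +5 new -> 29 infected
Step 6: +4 new -> 33 infected
Step 7: +3 new -> 36 infected
Step 8: +0 new -> 36 infected

Answer: 8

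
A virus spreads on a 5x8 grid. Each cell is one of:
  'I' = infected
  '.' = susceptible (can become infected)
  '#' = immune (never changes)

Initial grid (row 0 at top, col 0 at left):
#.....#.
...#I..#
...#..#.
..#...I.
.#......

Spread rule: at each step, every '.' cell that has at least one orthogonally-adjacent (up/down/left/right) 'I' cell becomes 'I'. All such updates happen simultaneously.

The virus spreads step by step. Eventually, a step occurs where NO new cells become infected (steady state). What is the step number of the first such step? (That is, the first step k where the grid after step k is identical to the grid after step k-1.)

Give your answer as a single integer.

Answer: 10

Derivation:
Step 0 (initial): 2 infected
Step 1: +6 new -> 8 infected
Step 2: +8 new -> 16 infected
Step 3: +3 new -> 19 infected
Step 4: +3 new -> 22 infected
Step 5: +3 new -> 25 infected
Step 6: +2 new -> 27 infected
Step 7: +2 new -> 29 infected
Step 8: +1 new -> 30 infected
Step 9: +1 new -> 31 infected
Step 10: +0 new -> 31 infected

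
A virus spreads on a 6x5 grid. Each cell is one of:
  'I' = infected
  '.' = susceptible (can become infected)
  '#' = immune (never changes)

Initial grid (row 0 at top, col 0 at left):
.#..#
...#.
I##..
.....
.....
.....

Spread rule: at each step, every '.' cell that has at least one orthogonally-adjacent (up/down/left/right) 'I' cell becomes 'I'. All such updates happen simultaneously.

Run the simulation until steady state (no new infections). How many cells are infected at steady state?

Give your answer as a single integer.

Step 0 (initial): 1 infected
Step 1: +2 new -> 3 infected
Step 2: +4 new -> 7 infected
Step 3: +4 new -> 11 infected
Step 4: +4 new -> 15 infected
Step 5: +5 new -> 20 infected
Step 6: +3 new -> 23 infected
Step 7: +2 new -> 25 infected
Step 8: +0 new -> 25 infected

Answer: 25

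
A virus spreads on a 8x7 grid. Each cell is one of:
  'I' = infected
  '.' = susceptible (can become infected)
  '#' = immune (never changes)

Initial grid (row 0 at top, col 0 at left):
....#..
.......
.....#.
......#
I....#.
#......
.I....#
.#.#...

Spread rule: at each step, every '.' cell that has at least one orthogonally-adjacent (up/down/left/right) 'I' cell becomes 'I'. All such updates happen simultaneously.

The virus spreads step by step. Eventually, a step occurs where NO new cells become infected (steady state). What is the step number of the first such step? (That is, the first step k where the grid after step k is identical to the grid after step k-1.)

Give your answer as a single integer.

Answer: 11

Derivation:
Step 0 (initial): 2 infected
Step 1: +5 new -> 7 infected
Step 2: +7 new -> 14 infected
Step 3: +6 new -> 20 infected
Step 4: +8 new -> 28 infected
Step 5: +6 new -> 34 infected
Step 6: +6 new -> 40 infected
Step 7: +3 new -> 43 infected
Step 8: +1 new -> 44 infected
Step 9: +2 new -> 46 infected
Step 10: +2 new -> 48 infected
Step 11: +0 new -> 48 infected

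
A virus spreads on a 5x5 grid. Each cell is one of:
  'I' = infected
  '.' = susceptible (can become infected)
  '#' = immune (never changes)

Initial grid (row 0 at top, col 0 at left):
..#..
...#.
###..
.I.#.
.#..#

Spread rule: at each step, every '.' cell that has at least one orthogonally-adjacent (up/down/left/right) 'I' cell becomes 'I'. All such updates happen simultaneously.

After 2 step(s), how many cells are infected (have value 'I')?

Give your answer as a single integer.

Answer: 5

Derivation:
Step 0 (initial): 1 infected
Step 1: +2 new -> 3 infected
Step 2: +2 new -> 5 infected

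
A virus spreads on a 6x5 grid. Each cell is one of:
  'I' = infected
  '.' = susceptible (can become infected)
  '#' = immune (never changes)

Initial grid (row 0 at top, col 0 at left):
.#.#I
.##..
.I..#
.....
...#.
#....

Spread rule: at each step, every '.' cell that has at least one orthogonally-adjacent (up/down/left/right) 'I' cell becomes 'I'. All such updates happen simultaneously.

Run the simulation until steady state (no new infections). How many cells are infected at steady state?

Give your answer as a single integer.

Step 0 (initial): 2 infected
Step 1: +4 new -> 6 infected
Step 2: +6 new -> 12 infected
Step 3: +5 new -> 17 infected
Step 4: +2 new -> 19 infected
Step 5: +2 new -> 21 infected
Step 6: +1 new -> 22 infected
Step 7: +0 new -> 22 infected

Answer: 22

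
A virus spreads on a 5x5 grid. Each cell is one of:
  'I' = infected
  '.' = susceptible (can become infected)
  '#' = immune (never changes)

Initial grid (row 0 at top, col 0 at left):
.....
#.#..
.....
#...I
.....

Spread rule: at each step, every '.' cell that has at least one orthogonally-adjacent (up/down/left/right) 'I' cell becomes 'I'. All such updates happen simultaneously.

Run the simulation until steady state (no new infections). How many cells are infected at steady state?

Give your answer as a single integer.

Answer: 22

Derivation:
Step 0 (initial): 1 infected
Step 1: +3 new -> 4 infected
Step 2: +4 new -> 8 infected
Step 3: +5 new -> 13 infected
Step 4: +3 new -> 16 infected
Step 5: +4 new -> 20 infected
Step 6: +1 new -> 21 infected
Step 7: +1 new -> 22 infected
Step 8: +0 new -> 22 infected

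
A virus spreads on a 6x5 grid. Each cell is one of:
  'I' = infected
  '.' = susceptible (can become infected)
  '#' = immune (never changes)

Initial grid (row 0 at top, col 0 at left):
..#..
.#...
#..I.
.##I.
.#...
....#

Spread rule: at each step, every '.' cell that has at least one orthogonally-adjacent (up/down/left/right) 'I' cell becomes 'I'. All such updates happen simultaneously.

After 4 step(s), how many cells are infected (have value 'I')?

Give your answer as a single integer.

Answer: 17

Derivation:
Step 0 (initial): 2 infected
Step 1: +5 new -> 7 infected
Step 2: +7 new -> 14 infected
Step 3: +2 new -> 16 infected
Step 4: +1 new -> 17 infected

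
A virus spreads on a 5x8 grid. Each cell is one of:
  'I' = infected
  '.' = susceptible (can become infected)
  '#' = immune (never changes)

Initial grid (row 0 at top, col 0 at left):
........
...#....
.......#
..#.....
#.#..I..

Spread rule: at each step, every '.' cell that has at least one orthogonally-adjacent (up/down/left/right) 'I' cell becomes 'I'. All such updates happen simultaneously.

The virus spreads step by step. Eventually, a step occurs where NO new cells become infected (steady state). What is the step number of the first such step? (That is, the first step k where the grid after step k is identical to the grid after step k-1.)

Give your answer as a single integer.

Answer: 10

Derivation:
Step 0 (initial): 1 infected
Step 1: +3 new -> 4 infected
Step 2: +5 new -> 9 infected
Step 3: +5 new -> 14 infected
Step 4: +4 new -> 18 infected
Step 5: +4 new -> 22 infected
Step 6: +4 new -> 26 infected
Step 7: +4 new -> 30 infected
Step 8: +4 new -> 34 infected
Step 9: +1 new -> 35 infected
Step 10: +0 new -> 35 infected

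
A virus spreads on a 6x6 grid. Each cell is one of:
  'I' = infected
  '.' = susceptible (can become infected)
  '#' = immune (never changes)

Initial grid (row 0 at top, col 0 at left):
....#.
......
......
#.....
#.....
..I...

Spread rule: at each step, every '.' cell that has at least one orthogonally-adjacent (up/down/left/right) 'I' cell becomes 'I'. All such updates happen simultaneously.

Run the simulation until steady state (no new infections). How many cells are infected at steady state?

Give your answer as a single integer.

Step 0 (initial): 1 infected
Step 1: +3 new -> 4 infected
Step 2: +5 new -> 9 infected
Step 3: +5 new -> 14 infected
Step 4: +5 new -> 19 infected
Step 5: +6 new -> 25 infected
Step 6: +5 new -> 30 infected
Step 7: +2 new -> 32 infected
Step 8: +1 new -> 33 infected
Step 9: +0 new -> 33 infected

Answer: 33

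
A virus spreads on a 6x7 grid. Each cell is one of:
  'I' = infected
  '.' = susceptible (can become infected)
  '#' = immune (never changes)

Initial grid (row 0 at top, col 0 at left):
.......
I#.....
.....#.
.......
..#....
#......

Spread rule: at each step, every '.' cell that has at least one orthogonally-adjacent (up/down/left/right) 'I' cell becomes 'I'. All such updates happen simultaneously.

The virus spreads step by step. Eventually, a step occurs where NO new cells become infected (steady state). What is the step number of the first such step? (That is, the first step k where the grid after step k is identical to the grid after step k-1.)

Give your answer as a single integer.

Answer: 11

Derivation:
Step 0 (initial): 1 infected
Step 1: +2 new -> 3 infected
Step 2: +3 new -> 6 infected
Step 3: +4 new -> 10 infected
Step 4: +5 new -> 15 infected
Step 5: +5 new -> 20 infected
Step 6: +5 new -> 25 infected
Step 7: +5 new -> 30 infected
Step 8: +4 new -> 34 infected
Step 9: +3 new -> 37 infected
Step 10: +1 new -> 38 infected
Step 11: +0 new -> 38 infected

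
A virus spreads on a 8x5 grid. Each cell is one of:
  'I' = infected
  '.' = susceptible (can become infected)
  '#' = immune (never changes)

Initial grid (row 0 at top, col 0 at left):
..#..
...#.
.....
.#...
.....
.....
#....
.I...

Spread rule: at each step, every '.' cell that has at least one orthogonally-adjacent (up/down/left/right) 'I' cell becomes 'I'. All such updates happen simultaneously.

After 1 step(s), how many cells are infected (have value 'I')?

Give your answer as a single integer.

Answer: 4

Derivation:
Step 0 (initial): 1 infected
Step 1: +3 new -> 4 infected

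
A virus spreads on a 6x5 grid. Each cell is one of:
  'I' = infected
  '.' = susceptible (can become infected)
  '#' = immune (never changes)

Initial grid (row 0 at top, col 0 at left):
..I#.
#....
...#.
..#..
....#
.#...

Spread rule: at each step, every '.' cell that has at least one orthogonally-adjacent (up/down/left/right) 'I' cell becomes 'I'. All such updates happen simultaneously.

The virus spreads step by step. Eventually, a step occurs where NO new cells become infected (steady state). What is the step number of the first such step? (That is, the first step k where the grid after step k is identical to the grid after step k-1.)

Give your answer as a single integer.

Step 0 (initial): 1 infected
Step 1: +2 new -> 3 infected
Step 2: +4 new -> 7 infected
Step 3: +2 new -> 9 infected
Step 4: +4 new -> 13 infected
Step 5: +3 new -> 16 infected
Step 6: +3 new -> 19 infected
Step 7: +3 new -> 22 infected
Step 8: +1 new -> 23 infected
Step 9: +1 new -> 24 infected
Step 10: +0 new -> 24 infected

Answer: 10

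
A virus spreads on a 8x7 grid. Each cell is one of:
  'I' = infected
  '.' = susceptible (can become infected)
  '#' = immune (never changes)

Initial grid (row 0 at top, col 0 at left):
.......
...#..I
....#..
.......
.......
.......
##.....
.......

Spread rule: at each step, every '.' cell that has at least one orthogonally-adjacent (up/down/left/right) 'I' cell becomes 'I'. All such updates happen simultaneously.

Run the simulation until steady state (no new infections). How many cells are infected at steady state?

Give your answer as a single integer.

Step 0 (initial): 1 infected
Step 1: +3 new -> 4 infected
Step 2: +4 new -> 8 infected
Step 3: +3 new -> 11 infected
Step 4: +4 new -> 15 infected
Step 5: +5 new -> 20 infected
Step 6: +8 new -> 28 infected
Step 7: +8 new -> 36 infected
Step 8: +7 new -> 43 infected
Step 9: +5 new -> 48 infected
Step 10: +2 new -> 50 infected
Step 11: +1 new -> 51 infected
Step 12: +1 new -> 52 infected
Step 13: +0 new -> 52 infected

Answer: 52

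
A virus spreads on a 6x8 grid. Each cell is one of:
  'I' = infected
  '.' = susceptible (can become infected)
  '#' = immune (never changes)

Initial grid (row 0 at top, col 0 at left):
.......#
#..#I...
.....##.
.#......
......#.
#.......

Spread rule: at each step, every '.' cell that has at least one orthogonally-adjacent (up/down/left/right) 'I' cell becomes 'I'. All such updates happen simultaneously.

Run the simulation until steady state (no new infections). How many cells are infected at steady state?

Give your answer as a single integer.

Step 0 (initial): 1 infected
Step 1: +3 new -> 4 infected
Step 2: +5 new -> 9 infected
Step 3: +7 new -> 16 infected
Step 4: +9 new -> 25 infected
Step 5: +7 new -> 32 infected
Step 6: +5 new -> 37 infected
Step 7: +3 new -> 40 infected
Step 8: +0 new -> 40 infected

Answer: 40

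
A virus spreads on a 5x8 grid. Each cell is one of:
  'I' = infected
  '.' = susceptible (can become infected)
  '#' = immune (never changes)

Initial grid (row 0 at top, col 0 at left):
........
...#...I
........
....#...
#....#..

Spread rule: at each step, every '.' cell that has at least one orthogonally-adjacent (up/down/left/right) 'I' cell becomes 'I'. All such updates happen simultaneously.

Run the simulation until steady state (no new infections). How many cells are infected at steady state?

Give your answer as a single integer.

Answer: 36

Derivation:
Step 0 (initial): 1 infected
Step 1: +3 new -> 4 infected
Step 2: +4 new -> 8 infected
Step 3: +5 new -> 13 infected
Step 4: +4 new -> 17 infected
Step 5: +2 new -> 19 infected
Step 6: +3 new -> 22 infected
Step 7: +5 new -> 27 infected
Step 8: +6 new -> 33 infected
Step 9: +3 new -> 36 infected
Step 10: +0 new -> 36 infected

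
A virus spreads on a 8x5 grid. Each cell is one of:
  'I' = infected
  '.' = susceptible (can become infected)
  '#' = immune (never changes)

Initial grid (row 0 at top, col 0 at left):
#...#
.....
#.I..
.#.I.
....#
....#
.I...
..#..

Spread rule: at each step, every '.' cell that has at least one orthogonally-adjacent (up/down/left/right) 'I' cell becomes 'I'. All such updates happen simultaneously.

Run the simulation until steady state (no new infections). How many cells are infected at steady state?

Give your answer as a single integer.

Step 0 (initial): 3 infected
Step 1: +10 new -> 13 infected
Step 2: +11 new -> 24 infected
Step 3: +7 new -> 31 infected
Step 4: +2 new -> 33 infected
Step 5: +0 new -> 33 infected

Answer: 33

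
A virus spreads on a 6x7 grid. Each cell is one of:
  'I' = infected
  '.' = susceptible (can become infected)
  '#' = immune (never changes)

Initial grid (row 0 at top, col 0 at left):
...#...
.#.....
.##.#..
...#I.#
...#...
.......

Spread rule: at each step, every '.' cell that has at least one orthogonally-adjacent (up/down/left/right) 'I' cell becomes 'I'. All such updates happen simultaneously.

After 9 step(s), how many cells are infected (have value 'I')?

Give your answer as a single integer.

Step 0 (initial): 1 infected
Step 1: +2 new -> 3 infected
Step 2: +3 new -> 6 infected
Step 3: +5 new -> 11 infected
Step 4: +5 new -> 16 infected
Step 5: +5 new -> 21 infected
Step 6: +5 new -> 26 infected
Step 7: +3 new -> 29 infected
Step 8: +2 new -> 31 infected
Step 9: +2 new -> 33 infected

Answer: 33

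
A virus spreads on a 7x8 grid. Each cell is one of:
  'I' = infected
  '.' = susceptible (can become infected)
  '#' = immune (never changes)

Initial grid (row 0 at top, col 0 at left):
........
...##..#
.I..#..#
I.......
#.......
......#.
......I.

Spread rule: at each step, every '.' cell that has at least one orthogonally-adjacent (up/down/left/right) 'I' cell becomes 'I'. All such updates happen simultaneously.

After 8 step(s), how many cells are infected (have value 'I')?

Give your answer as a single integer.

Answer: 49

Derivation:
Step 0 (initial): 3 infected
Step 1: +6 new -> 9 infected
Step 2: +9 new -> 18 infected
Step 3: +9 new -> 27 infected
Step 4: +12 new -> 39 infected
Step 5: +4 new -> 43 infected
Step 6: +3 new -> 46 infected
Step 7: +2 new -> 48 infected
Step 8: +1 new -> 49 infected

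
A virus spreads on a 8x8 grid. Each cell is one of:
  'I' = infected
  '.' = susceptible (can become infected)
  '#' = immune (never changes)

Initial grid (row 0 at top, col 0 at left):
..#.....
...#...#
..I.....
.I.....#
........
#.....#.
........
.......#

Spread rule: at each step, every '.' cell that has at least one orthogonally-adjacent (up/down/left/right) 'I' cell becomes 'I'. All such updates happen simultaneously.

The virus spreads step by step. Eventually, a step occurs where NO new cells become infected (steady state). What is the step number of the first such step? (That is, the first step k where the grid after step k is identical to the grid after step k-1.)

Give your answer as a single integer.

Answer: 10

Derivation:
Step 0 (initial): 2 infected
Step 1: +6 new -> 8 infected
Step 2: +7 new -> 15 infected
Step 3: +8 new -> 23 infected
Step 4: +10 new -> 33 infected
Step 5: +10 new -> 43 infected
Step 6: +5 new -> 48 infected
Step 7: +4 new -> 52 infected
Step 8: +3 new -> 55 infected
Step 9: +2 new -> 57 infected
Step 10: +0 new -> 57 infected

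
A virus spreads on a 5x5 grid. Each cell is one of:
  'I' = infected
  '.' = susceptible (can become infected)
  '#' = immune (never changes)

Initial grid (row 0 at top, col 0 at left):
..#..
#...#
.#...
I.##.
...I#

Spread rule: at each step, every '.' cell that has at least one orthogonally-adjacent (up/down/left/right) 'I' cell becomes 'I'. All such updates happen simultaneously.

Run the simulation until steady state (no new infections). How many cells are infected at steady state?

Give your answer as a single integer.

Step 0 (initial): 2 infected
Step 1: +4 new -> 6 infected
Step 2: +1 new -> 7 infected
Step 3: +0 new -> 7 infected

Answer: 7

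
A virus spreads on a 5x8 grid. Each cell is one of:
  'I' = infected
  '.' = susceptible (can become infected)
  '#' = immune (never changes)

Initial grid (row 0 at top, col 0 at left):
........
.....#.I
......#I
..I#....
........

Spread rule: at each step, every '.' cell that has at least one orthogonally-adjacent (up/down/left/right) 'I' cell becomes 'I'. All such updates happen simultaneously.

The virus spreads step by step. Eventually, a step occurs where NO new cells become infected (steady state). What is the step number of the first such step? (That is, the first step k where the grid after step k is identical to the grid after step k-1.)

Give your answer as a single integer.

Answer: 6

Derivation:
Step 0 (initial): 3 infected
Step 1: +6 new -> 9 infected
Step 2: +9 new -> 18 infected
Step 3: +10 new -> 28 infected
Step 4: +8 new -> 36 infected
Step 5: +1 new -> 37 infected
Step 6: +0 new -> 37 infected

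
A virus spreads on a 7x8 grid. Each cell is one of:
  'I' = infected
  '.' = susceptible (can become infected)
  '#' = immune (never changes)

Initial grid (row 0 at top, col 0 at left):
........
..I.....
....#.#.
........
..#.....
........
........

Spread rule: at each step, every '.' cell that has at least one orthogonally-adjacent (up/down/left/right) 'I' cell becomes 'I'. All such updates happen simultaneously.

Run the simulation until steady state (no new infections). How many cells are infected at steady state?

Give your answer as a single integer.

Answer: 53

Derivation:
Step 0 (initial): 1 infected
Step 1: +4 new -> 5 infected
Step 2: +7 new -> 12 infected
Step 3: +6 new -> 18 infected
Step 4: +7 new -> 25 infected
Step 5: +7 new -> 32 infected
Step 6: +9 new -> 41 infected
Step 7: +6 new -> 47 infected
Step 8: +3 new -> 50 infected
Step 9: +2 new -> 52 infected
Step 10: +1 new -> 53 infected
Step 11: +0 new -> 53 infected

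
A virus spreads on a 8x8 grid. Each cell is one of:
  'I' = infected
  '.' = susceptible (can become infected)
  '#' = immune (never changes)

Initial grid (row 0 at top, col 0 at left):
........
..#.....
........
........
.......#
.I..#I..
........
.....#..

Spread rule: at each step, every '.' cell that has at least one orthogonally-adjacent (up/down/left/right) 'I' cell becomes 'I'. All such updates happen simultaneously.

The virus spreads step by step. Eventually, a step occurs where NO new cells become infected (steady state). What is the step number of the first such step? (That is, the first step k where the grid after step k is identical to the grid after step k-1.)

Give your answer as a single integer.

Step 0 (initial): 2 infected
Step 1: +7 new -> 9 infected
Step 2: +13 new -> 22 infected
Step 3: +13 new -> 35 infected
Step 4: +10 new -> 45 infected
Step 5: +7 new -> 52 infected
Step 6: +6 new -> 58 infected
Step 7: +2 new -> 60 infected
Step 8: +0 new -> 60 infected

Answer: 8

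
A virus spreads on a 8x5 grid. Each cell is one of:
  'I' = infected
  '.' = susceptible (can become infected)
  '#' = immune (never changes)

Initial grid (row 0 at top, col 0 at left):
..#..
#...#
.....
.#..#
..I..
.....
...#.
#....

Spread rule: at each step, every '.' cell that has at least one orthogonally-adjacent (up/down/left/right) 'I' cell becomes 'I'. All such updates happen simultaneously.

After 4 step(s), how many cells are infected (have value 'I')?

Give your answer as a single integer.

Answer: 28

Derivation:
Step 0 (initial): 1 infected
Step 1: +4 new -> 5 infected
Step 2: +7 new -> 12 infected
Step 3: +8 new -> 20 infected
Step 4: +8 new -> 28 infected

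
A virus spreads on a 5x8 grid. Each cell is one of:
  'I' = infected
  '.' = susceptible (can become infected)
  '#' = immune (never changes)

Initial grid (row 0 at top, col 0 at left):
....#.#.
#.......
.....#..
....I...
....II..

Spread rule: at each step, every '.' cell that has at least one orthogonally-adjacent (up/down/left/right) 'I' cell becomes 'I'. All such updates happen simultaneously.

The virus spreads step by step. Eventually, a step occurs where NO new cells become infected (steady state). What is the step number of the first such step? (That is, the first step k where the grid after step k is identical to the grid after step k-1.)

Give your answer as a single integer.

Step 0 (initial): 3 infected
Step 1: +5 new -> 8 infected
Step 2: +6 new -> 14 infected
Step 3: +7 new -> 21 infected
Step 4: +8 new -> 29 infected
Step 5: +4 new -> 33 infected
Step 6: +2 new -> 35 infected
Step 7: +1 new -> 36 infected
Step 8: +0 new -> 36 infected

Answer: 8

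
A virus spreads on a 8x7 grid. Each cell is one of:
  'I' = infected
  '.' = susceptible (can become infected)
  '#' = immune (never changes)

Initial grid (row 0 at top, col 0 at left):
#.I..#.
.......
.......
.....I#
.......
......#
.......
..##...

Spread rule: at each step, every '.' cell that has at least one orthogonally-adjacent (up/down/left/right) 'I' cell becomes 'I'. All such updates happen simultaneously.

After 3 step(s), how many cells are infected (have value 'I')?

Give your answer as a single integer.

Step 0 (initial): 2 infected
Step 1: +6 new -> 8 infected
Step 2: +11 new -> 19 infected
Step 3: +9 new -> 28 infected

Answer: 28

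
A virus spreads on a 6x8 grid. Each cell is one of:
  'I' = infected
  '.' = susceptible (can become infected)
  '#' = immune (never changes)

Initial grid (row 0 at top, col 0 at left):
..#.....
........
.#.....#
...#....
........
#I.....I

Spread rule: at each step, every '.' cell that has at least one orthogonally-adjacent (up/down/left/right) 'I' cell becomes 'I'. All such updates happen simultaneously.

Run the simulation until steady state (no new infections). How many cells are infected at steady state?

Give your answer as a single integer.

Step 0 (initial): 2 infected
Step 1: +4 new -> 6 infected
Step 2: +7 new -> 13 infected
Step 3: +6 new -> 19 infected
Step 4: +5 new -> 24 infected
Step 5: +6 new -> 30 infected
Step 6: +7 new -> 37 infected
Step 7: +5 new -> 42 infected
Step 8: +1 new -> 43 infected
Step 9: +0 new -> 43 infected

Answer: 43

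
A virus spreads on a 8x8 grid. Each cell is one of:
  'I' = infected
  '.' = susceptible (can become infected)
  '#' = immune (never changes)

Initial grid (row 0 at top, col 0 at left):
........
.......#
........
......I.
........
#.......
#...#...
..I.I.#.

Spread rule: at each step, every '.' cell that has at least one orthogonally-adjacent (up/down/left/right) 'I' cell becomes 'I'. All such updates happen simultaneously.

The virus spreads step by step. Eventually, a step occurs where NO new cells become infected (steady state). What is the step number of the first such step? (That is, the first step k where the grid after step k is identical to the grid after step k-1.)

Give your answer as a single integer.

Step 0 (initial): 3 infected
Step 1: +8 new -> 11 infected
Step 2: +12 new -> 23 infected
Step 3: +11 new -> 34 infected
Step 4: +9 new -> 43 infected
Step 5: +6 new -> 49 infected
Step 6: +4 new -> 53 infected
Step 7: +3 new -> 56 infected
Step 8: +2 new -> 58 infected
Step 9: +1 new -> 59 infected
Step 10: +0 new -> 59 infected

Answer: 10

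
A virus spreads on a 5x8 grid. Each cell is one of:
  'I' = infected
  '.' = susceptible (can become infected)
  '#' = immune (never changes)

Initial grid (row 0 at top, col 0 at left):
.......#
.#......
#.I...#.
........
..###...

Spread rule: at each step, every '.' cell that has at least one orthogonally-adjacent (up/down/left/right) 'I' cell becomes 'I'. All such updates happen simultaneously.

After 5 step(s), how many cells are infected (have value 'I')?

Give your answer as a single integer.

Answer: 27

Derivation:
Step 0 (initial): 1 infected
Step 1: +4 new -> 5 infected
Step 2: +5 new -> 10 infected
Step 3: +7 new -> 17 infected
Step 4: +5 new -> 22 infected
Step 5: +5 new -> 27 infected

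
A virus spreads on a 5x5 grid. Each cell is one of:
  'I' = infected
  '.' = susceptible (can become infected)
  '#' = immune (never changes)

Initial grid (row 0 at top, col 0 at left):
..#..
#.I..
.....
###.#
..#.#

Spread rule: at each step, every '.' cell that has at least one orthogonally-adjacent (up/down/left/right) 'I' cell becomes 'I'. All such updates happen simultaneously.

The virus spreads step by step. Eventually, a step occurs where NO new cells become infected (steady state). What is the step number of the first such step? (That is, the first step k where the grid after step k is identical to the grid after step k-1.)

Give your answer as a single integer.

Answer: 5

Derivation:
Step 0 (initial): 1 infected
Step 1: +3 new -> 4 infected
Step 2: +5 new -> 9 infected
Step 3: +5 new -> 14 infected
Step 4: +1 new -> 15 infected
Step 5: +0 new -> 15 infected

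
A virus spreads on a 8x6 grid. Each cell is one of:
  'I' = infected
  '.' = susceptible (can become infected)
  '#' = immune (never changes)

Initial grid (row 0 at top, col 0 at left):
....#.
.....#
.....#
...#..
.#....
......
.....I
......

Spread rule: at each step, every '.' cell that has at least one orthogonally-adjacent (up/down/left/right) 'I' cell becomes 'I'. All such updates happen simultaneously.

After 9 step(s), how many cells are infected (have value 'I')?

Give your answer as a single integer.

Answer: 39

Derivation:
Step 0 (initial): 1 infected
Step 1: +3 new -> 4 infected
Step 2: +4 new -> 8 infected
Step 3: +5 new -> 13 infected
Step 4: +5 new -> 18 infected
Step 5: +5 new -> 23 infected
Step 6: +5 new -> 28 infected
Step 7: +4 new -> 32 infected
Step 8: +4 new -> 36 infected
Step 9: +3 new -> 39 infected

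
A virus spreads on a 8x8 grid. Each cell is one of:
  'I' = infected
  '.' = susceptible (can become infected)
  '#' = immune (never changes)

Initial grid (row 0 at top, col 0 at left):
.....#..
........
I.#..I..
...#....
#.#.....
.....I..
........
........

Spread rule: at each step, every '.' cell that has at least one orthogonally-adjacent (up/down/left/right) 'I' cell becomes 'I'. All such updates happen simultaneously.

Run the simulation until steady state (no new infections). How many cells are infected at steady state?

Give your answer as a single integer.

Answer: 59

Derivation:
Step 0 (initial): 3 infected
Step 1: +11 new -> 14 infected
Step 2: +16 new -> 30 infected
Step 3: +16 new -> 46 infected
Step 4: +7 new -> 53 infected
Step 5: +3 new -> 56 infected
Step 6: +2 new -> 58 infected
Step 7: +1 new -> 59 infected
Step 8: +0 new -> 59 infected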